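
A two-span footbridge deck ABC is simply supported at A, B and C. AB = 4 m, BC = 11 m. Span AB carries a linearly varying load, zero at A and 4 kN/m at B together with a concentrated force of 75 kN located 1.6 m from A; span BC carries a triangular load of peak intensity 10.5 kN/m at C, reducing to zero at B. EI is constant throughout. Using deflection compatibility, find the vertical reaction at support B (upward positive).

R_B = 78.08 kN

Take M_B as the redundant. Released structure: two simple spans AB and BC with a hinge at B.
Rotations at B on the released spans (each span's end-slope, ×1/EI):
  span AB: triangular load, peak 4: w₀L³/(45EI) = 5.689/EI
  span AB: point load 75 at a = 1.6: Pab(L + a)/(6LEI) = 67.2/EI
  span BC: triangular load, peak 10.5: 7w₀L³/(360EI) = 271.7/EI
  relative rotation θ_0 = (72.89 + 271.7)/EI = 344.6/EI
A unit hogging moment at B produces rotation L₁/(3EI) + L₂/(3EI) = 5/EI.
Compatibility: M_B·(L₁+L₂)/(3EI) = θ_0, giving M_B = 68.93 kN·m (hogging).
Span AB, ΣM about A with M_B applied at B: R_B^{AB}·4 = 141.3 + 68.93, so R_B^{AB} = 52.57 kN and R_A = 83 − 52.57 = 30.43 kN.
Span BC, ΣM about C: R_B^{BC}·11 = 211.8 + 68.93, so R_B^{BC} = 25.52 kN and R_C = 57.75 − 25.52 = 32.23 kN.
R_B = 52.57 + 25.52 = 78.08 kN.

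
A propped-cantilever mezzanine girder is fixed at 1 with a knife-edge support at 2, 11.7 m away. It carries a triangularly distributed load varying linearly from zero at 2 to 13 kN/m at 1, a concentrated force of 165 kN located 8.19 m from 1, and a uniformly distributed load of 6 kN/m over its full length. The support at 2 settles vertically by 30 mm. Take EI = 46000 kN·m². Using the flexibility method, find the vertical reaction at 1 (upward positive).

R_1 = 179.3 kN

Choose R_2 as the redundant. The primary structure is the cantilever fixed at 1.
Downward deflection at the released point 2 due to the loads:
  triangular load, peak 13 at the fixed end: w₀L⁴/(30EI) = 8120/EI
  point load 165 at a = 8.19: Pa²(3L − a)/(6EI) = 49638/EI
  UDL 6: wL⁴/(8EI) = 14054/EI
  δ_0 = 71812/EI
Flexibility coefficient — unit upward force at 2: δ_{22} = L³/(3EI) = 533.9/EI.
With EI = 46000 kN·m²: δ_0 = 1.5611 m and δ_{22} = 0.011606 m/kN.
Compatibility — the beam at 2 must follow the support down by 0.03 m: δ_0 − R_2·δ_{22} = 0.03, so R_2 = (1.5611 − 0.03)/0.011606 = 131.9 kN.
Vertical equilibrium: R_1 = ΣP − R_2 = 311.2 − 131.9 = 179.3 kN.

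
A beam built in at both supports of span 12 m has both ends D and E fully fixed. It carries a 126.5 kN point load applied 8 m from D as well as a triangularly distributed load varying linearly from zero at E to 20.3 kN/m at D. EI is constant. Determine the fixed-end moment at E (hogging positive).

Release both end moments; the primary structure is a simply-supported span DE with redundants M_D and M_E.
Simple-span end rotations at D and E under the given loads:
  at D: point load 126.5 at a = 8: Pab(L + b)/(6LEI) = 899.6/EI
  at E: point load 126.5 at a = 8: Pab(L + a)/(6LEI) = 1124/EI
  at D: triangular load, peak 20.3: w₀L³/(45EI) = 779.5/EI
  at E: triangular load, peak 20.3: 7w₀L³/(360EI) = 682.1/EI
  θ_D0 = 1679/EI,  θ_E0 = 1807/EI
Flexibility coefficients: a unit moment at one end gives L/(3EI) there and L/(6EI) at the far end, so f₁₁ = f₂₂ = 4/EI and f₁₂ = f₂₁ = 2/EI.
Compatibility — zero rotation at each built-in end:
  4 M_D + 2 M_E = 1679
  2 M_D + 4 M_E = 1807
Solving the pair gives M_D = 258.6 kN·m and M_E = 322.3 kN·m (hogging).

M_E = 322.3 kN·m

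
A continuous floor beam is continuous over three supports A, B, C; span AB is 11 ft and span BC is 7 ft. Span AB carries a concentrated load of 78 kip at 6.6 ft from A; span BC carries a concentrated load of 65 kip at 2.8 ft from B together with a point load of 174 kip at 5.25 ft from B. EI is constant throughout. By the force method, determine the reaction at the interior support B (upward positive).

R_B = 173.8 kip

Insert a hinge at B; M_B is the redundant, and each span becomes simply supported.
End slopes at the hinge B, treating each span as simply supported:
  span AB: point load 78 at a = 6.6: Pab(L + a)/(6LEI) = 604/EI
  span BC: point load 65 at a = 2.8: Pab(L + b)/(6LEI) = 203.8/EI
  span BC: point load 174 at a = 5.25: Pab(L + b)/(6LEI) = 333/EI
  relative rotation θ_0 = (604 + 536.9)/EI = 1141/EI
A unit hogging moment at B produces rotation L₁/(3EI) + L₂/(3EI) = 6/EI.
Compatibility: M_B·(L₁+L₂)/(3EI) = θ_0, giving M_B = 190.2 kip·ft (hogging).
Span AB, ΣM about A with M_B applied at B: R_B^{AB}·11 = 514.8 + 190.2, so R_B^{AB} = 64.09 kip and R_A = 78 − 64.09 = 13.91 kip.
Span BC, ΣM about C: R_B^{BC}·7 = 577.5 + 190.2, so R_B^{BC} = 109.7 kip and R_C = 239 − 109.7 = 129.3 kip.
R_B = 64.09 + 109.7 = 173.8 kip.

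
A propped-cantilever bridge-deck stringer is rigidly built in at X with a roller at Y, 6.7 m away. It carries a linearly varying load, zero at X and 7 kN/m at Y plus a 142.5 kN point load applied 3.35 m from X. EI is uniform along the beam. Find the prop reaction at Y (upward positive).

R_Y = 57.43 kN

Remove the prop at Y; the released (primary) structure is a cantilever built in at X.
Deflection at Y on the released cantilever, summing each load's contribution:
  triangular load, peak 7 at the free end: 11w₀L⁴/(120EI) = 1293/EI
  point load 142.5 at a = 3.35: Pa²(3L − a)/(6EI) = 4464/EI
  δ_0 = 5757/EI
Flexibility coefficient — unit upward force at Y: δ_{YY} = L³/(3EI) = 100.3/EI.
The prop prevents deflection at Y: R_Y = δ_0/δ_{YY} = 5757/100.3 = 57.43 kN.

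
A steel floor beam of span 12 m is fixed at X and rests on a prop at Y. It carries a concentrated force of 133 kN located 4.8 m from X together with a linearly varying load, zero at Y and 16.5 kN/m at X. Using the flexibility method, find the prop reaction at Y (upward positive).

R_Y = 47.46 kN

Choose R_Y as the redundant. The primary structure is the cantilever fixed at X.
Downward deflection at the released point Y due to the loads:
  point load 133 at a = 4.8: Pa²(3L − a)/(6EI) = 15934/EI
  triangular load, peak 16.5 at the fixed end: w₀L⁴/(30EI) = 11405/EI
  δ_0 = 27339/EI
Flexibility coefficient — unit upward force at Y: δ_{YY} = L³/(3EI) = 576/EI.
The prop prevents deflection at Y: R_Y = δ_0/δ_{YY} = 27339/576 = 47.46 kN.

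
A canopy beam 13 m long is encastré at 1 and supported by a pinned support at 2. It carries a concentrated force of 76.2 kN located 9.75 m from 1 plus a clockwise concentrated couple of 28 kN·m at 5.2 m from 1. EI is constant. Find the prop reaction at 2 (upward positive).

Take the reaction at 2 as the redundant and release it; the primary structure is a cantilever fixed at 1.
Deflection at 2 on the released cantilever, summing each load's contribution:
  point load 76.2 at a = 9.75: Pa²(3L − a)/(6EI) = 35313/EI
  clockwise couple 28 at a = 5.2: M₀a(2L − a)/(2EI) = 1514/EI
  δ_0 = 36828/EI
Flexibility coefficient — unit upward force at 2: δ_{22} = L³/(3EI) = 732.3/EI.
The prop prevents deflection at 2: R_2 = δ_0/δ_{22} = 36828/732.3 = 50.29 kN.

R_2 = 50.29 kN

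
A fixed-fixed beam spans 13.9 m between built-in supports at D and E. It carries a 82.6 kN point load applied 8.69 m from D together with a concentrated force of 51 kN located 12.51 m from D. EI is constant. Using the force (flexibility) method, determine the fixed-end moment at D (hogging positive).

M_D = 107.2 kN·m

Take the two fixed-end moments M_D, M_E as redundants; the released structure is the simple span DE.
Simple-span end rotations at D and E under the given loads:
  at D: point load 82.6 at a = 8.69: Pab(L + b)/(6LEI) = 856.9/EI
  at E: point load 82.6 at a = 8.69: Pab(L + a)/(6LEI) = 1013/EI
  at D: point load 51 at a = 12.51: Pab(L + b)/(6LEI) = 162.6/EI
  at E: point load 51 at a = 12.51: Pab(L + a)/(6LEI) = 280.8/EI
  θ_D0 = 1019/EI,  θ_E0 = 1294/EI
Flexibility coefficients: a unit moment at one end gives L/(3EI) there and L/(6EI) at the far end, so f₁₁ = f₂₂ = 4.633/EI and f₁₂ = f₂₁ = 2.317/EI.
Compatibility — zero rotation at each built-in end:
  4.633 M_D + 2.317 M_E = 1019
  2.317 M_D + 4.633 M_E = 1294
Solving the pair gives M_D = 107.2 kN·m and M_E = 225.6 kN·m (hogging).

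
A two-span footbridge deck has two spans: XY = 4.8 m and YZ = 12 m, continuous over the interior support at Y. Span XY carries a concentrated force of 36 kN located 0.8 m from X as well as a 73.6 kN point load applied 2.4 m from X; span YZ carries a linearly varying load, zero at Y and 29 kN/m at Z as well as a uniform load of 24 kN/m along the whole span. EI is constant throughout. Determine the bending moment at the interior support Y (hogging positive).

Insert a hinge at Y; M_Y is the redundant, and each span becomes simply supported.
End slopes at the hinge Y, treating each span as simply supported:
  span XY: point load 36 at a = 0.8: Pab(L + a)/(6LEI) = 22.4/EI
  span XY: point load 73.6 at a = 2.4: Pab(L + a)/(6LEI) = 106/EI
  span YZ: triangular load, peak 29: 7w₀L³/(360EI) = 974.4/EI
  span YZ: UDL 24: wL³/(24EI) = 1728/EI
  relative rotation θ_0 = (128.4 + 2702)/EI = 2831/EI
A unit hogging moment at Y produces rotation L₁/(3EI) + L₂/(3EI) = 5.6/EI.
Slope continuity at Y: θ_0 = M_Y·5.6/EI, so M_Y = 2831/5.6 = 505.5 kN·m (hogging).

M_Y = 505.5 kN·m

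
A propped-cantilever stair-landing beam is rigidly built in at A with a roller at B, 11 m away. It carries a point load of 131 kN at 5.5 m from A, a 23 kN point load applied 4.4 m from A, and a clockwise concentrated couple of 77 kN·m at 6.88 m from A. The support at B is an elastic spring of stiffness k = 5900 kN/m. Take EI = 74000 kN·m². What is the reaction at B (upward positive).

Remove the prop at B; the released (primary) structure is a cantilever built in at A.
Primary-structure tip deflection at B by superposition:
  point load 131 at a = 5.5: Pa²(3L − a)/(6EI) = 18163/EI
  point load 23 at a = 4.4: Pa²(3L − a)/(6EI) = 2123/EI
  clockwise couple 77 at a = 6.88: M₀a(2L − a)/(2EI) = 4005/EI
  δ_0 = 24290/EI
Tip deflection under a unit load at B: L³/(3EI) = 443.7/EI.
With EI = 74000 kN·m²: δ_0 = 0.32824 m and δ_{BB} = 0.005995 m/kN.
Compatibility — the spring shortens by R_B/k under the reaction it provides: δ_0 − R_B·δ_{BB} = R_B/k. With 1/k = 0.000169 m/kN, R_B = δ_0 / (δ_{BB} + 1/k) = 0.32824 / (0.005995 + 0.000169) = 53.24 kN.

R_B = 53.24 kN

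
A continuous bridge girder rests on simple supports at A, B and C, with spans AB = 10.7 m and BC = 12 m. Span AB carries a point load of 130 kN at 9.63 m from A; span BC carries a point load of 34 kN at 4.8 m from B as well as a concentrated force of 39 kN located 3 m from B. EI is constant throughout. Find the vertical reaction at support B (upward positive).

R_B = 191.1 kN

Release continuity at B by inserting a hinge; the redundant is the internal moment M_B. The primary structure is two simply-supported spans AB and BC.
End slopes at the hinge B, treating each span as simply supported:
  span AB: point load 130 at a = 9.63: Pab(L + a)/(6LEI) = 424.2/EI
  span BC: point load 34 at a = 4.8: Pab(L + b)/(6LEI) = 313.3/EI
  span BC: point load 39 at a = 3: Pab(L + b)/(6LEI) = 307.1/EI
  relative rotation θ_0 = (424.2 + 620.5)/EI = 1045/EI
A unit hogging moment at B produces rotation L₁/(3EI) + L₂/(3EI) = 7.567/EI.
Compatibility: M_B·(L₁+L₂)/(3EI) = θ_0, giving M_B = 138.1 kN·m (hogging).
Span AB, ΣM about A with M_B applied at B: R_B^{AB}·10.7 = 1252 + 138.1, so R_B^{AB} = 129.9 kN and R_A = 130 − 129.9 = 0.09719 kN.
Span BC, ΣM about C: R_B^{BC}·12 = 595.8 + 138.1, so R_B^{BC} = 61.16 kN and R_C = 73 − 61.16 = 11.84 kN.
R_B = 129.9 + 61.16 = 191.1 kN.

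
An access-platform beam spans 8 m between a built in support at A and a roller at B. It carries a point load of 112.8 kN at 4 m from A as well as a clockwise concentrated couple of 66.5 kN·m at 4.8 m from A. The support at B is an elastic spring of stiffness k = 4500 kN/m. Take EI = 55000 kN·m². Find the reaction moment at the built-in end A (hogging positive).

M_A = 176.4 kN·m

Release the roller at B. Primary structure: cantilever fixed at A.
Deflection at B on the released cantilever, summing each load's contribution:
  point load 112.8 at a = 4: Pa²(3L − a)/(6EI) = 6016/EI
  clockwise couple 66.5 at a = 4.8: M₀a(2L − a)/(2EI) = 1788/EI
  δ_0 = 7804/EI
Flexibility coefficient — unit upward force at B: δ_{BB} = L³/(3EI) = 170.7/EI.
With EI = 55000 kN·m²: δ_0 = 0.14188 m and δ_{BB} = 0.003103 m/kN.
Compatibility — the spring shortens by R_B/k under the reaction it provides: δ_0 − R_B·δ_{BB} = R_B/k. With 1/k = 0.000222 m/kN, R_B = δ_0 / (δ_{BB} + 1/k) = 0.14188 / (0.003103 + 0.000222) = 42.67 kN.
Moment equilibrium about A: M_A = Σ(load moments about A) − R_B·L = 517.7 − 42.67×8 = 176.4 kN·m.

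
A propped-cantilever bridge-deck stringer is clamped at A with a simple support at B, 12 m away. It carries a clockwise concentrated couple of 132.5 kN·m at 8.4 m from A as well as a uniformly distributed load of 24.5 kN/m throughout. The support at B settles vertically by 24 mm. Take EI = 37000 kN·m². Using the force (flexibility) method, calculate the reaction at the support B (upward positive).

Take the reaction at B as the redundant and release it; the primary structure is a cantilever fixed at A.
Primary-structure tip deflection at B by superposition:
  clockwise couple 132.5 at a = 8.4: M₀a(2L − a)/(2EI) = 8681/EI
  UDL 24.5: wL⁴/(8EI) = 63504/EI
  δ_0 = 72185/EI
Flexibility coefficient — unit upward force at B: δ_{BB} = L³/(3EI) = 576/EI.
With EI = 37000 kN·m²: δ_0 = 1.951 m and δ_{BB} = 0.015568 m/kN.
Compatibility — the beam at B must follow the support down by 0.024 m: δ_0 − R_B·δ_{BB} = 0.024, so R_B = (1.951 − 0.024)/0.015568 = 123.8 kN.

R_B = 123.8 kN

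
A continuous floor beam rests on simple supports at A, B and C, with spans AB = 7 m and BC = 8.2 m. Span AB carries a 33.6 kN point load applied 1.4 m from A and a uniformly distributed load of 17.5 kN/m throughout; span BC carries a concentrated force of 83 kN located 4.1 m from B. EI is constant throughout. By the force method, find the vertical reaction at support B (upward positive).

Release continuity at B by inserting a hinge; the redundant is the internal moment M_B. The primary structure is two simply-supported spans AB and BC.
End slopes at the hinge B, treating each span as simply supported:
  span AB: point load 33.6 at a = 1.4: Pab(L + a)/(6LEI) = 52.68/EI
  span AB: UDL 17.5: wL³/(24EI) = 250.1/EI
  span BC: point load 83 at a = 4.1: Pab(L + b)/(6LEI) = 348.8/EI
  relative rotation θ_0 = (302.8 + 348.8)/EI = 651.6/EI
A unit hogging moment at B produces rotation L₁/(3EI) + L₂/(3EI) = 5.067/EI.
Slope continuity at B: θ_0 = M_B·5.067/EI, so M_B = 651.6/5.067 = 128.6 kN·m (hogging).
Span AB, ΣM about A with M_B applied at B: R_B^{AB}·7 = 475.8 + 128.6, so R_B^{AB} = 86.34 kN and R_A = 156.1 − 86.34 = 69.76 kN.
Span BC, ΣM about C: R_B^{BC}·8.2 = 340.3 + 128.6, so R_B^{BC} = 57.18 kN and R_C = 83 − 57.18 = 25.82 kN.
R_B = 86.34 + 57.18 = 143.5 kN.

R_B = 143.5 kN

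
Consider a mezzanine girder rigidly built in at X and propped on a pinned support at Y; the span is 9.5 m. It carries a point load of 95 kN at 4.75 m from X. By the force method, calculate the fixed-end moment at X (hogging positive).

M_X = 169.2 kN·m

Choose R_Y as the redundant. The primary structure is the cantilever fixed at X.
Primary-structure tip deflection at Y by superposition:
  point load 95 at a = 4.75: Pa²(3L − a)/(6EI) = 8484/EI
Flexibility coefficient — unit upward force at Y: δ_{YY} = L³/(3EI) = 285.8/EI.
The prop prevents deflection at Y: R_Y = δ_0/δ_{YY} = 8484/285.8 = 29.69 kN.
Moment equilibrium about X: M_X = Σ(load moments about X) − R_Y·L = 451.2 − 29.69×9.5 = 169.2 kN·m.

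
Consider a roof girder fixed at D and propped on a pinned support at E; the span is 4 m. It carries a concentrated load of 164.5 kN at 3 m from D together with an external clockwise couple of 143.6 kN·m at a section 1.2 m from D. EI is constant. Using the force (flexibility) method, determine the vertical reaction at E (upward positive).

R_E = 131.6 kN

Remove the prop at E; the released (primary) structure is a cantilever built in at D.
Free-end deflection of the primary structure under the applied loading (downward +):
  point load 164.5 at a = 3: Pa²(3L − a)/(6EI) = 2221/EI
  clockwise couple 143.6 at a = 1.2: M₀a(2L − a)/(2EI) = 585.9/EI
  δ_0 = 2807/EI
Flexibility coefficient — unit upward force at E: δ_{EE} = L³/(3EI) = 21.33/EI.
The prop prevents deflection at E: R_E = δ_0/δ_{EE} = 2807/21.33 = 131.6 kN.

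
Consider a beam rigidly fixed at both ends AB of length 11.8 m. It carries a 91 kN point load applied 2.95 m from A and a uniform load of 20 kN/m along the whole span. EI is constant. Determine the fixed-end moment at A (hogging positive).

Release both end moments; the primary structure is a simply-supported span AB with redundants M_A and M_B.
End rotations of the released simple span under the applied load (×1/EI):
  at A: point load 91 at a = 2.95: Pab(L + b)/(6LEI) = 692.9/EI
  at B: point load 91 at a = 2.95: Pab(L + a)/(6LEI) = 495/EI
  at A: UDL 20: wL³/(24EI) = 1369/EI
  at B: UDL 20: wL³/(24EI) = 1369/EI
  θ_A0 = 2062/EI,  θ_B0 = 1864/EI
Flexibility coefficients: a unit moment at one end gives L/(3EI) there and L/(6EI) at the far end, so f₁₁ = f₂₂ = 3.933/EI and f₁₂ = f₂₁ = 1.967/EI.
Compatibility — zero rotation at each built-in end:
  3.933 M_A + 1.967 M_B = 2062
  1.967 M_A + 3.933 M_B = 1864
Solving the pair gives M_A = 383.1 kN·m and M_B = 282.4 kN·m (hogging).

M_A = 383.1 kN·m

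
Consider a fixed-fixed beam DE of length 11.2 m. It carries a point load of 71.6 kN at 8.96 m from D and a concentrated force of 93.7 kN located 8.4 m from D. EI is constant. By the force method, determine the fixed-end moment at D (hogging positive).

M_D = 74.85 kN·m

Take the two fixed-end moments M_D, M_E as redundants; the released structure is the simple span DE.
End rotations of the released simple span under the applied load (×1/EI):
  at D: point load 71.6 at a = 8.96: Pab(L + b)/(6LEI) = 287.4/EI
  at E: point load 71.6 at a = 8.96: Pab(L + a)/(6LEI) = 431.1/EI
  at D: point load 93.7 at a = 8.4: Pab(L + b)/(6LEI) = 459.1/EI
  at E: point load 93.7 at a = 8.4: Pab(L + a)/(6LEI) = 642.8/EI
  θ_D0 = 746.5/EI,  θ_E0 = 1074/EI
Flexibility coefficients: a unit moment at one end gives L/(3EI) there and L/(6EI) at the far end, so f₁₁ = f₂₂ = 3.733/EI and f₁₂ = f₂₁ = 1.867/EI.
Compatibility — zero rotation at each built-in end:
  3.733 M_D + 1.867 M_E = 746.5
  1.867 M_D + 3.733 M_E = 1074
Solving the pair gives M_D = 74.85 kN·m and M_E = 250.2 kN·m (hogging).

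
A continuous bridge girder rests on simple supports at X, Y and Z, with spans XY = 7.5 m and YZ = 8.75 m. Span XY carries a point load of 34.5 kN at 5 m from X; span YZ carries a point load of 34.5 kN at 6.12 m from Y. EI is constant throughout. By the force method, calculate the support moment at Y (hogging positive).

M_Y = 44.34 kN·m

Release continuity at Y by inserting a hinge; the redundant is the internal moment M_Y. The primary structure is two simply-supported spans XY and YZ.
Discontinuity in slope at Y on the released structure — sum the simple-span end rotations:
  span XY: point load 34.5 at a = 5: Pab(L + a)/(6LEI) = 119.8/EI
  span YZ: point load 34.5 at a = 6.12: Pab(L + b)/(6LEI) = 120.4/EI
  relative rotation θ_0 = (119.8 + 120.4)/EI = 240.2/EI
A unit hogging moment at Y produces rotation L₁/(3EI) + L₂/(3EI) = 5.417/EI.
Compatibility: M_Y·(L₁+L₂)/(3EI) = θ_0, giving M_Y = 44.34 kN·m (hogging).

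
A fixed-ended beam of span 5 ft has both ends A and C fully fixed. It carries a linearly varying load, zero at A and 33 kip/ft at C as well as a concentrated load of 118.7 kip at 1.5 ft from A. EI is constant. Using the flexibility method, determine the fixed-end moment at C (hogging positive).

M_C = 78.64 kip·ft

Release both end moments; the primary structure is a simply-supported span AC with redundants M_A and M_C.
On the primary (simply-supported) span, the end slopes from the loading are:
  at A: triangular load, peak 33: 7w₀L³/(360EI) = 80.21/EI
  at C: triangular load, peak 33: w₀L³/(45EI) = 91.67/EI
  at A: point load 118.7 at a = 1.5: Pab(L + b)/(6LEI) = 176.6/EI
  at C: point load 118.7 at a = 1.5: Pab(L + a)/(6LEI) = 135/EI
  θ_A0 = 256.8/EI,  θ_C0 = 226.7/EI
Flexibility coefficients: a unit moment at one end gives L/(3EI) there and L/(6EI) at the far end, so f₁₁ = f₂₂ = 1.667/EI and f₁₂ = f₂₁ = 0.8333/EI.
Compatibility — zero rotation at each built-in end:
  1.667 M_A + 0.8333 M_C = 256.8
  0.8333 M_A + 1.667 M_C = 226.7
Solving the pair gives M_A = 114.7 kip·ft and M_C = 78.64 kip·ft (hogging).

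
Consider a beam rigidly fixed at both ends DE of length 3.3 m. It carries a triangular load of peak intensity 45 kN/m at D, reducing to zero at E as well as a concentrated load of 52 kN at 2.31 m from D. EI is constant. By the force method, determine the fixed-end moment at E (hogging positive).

Release both end moments; the primary structure is a simply-supported span DE with redundants M_D and M_E.
End rotations of the released simple span under the applied load (×1/EI):
  at D: triangular load, peak 45: w₀L³/(45EI) = 35.94/EI
  at E: triangular load, peak 45: 7w₀L³/(360EI) = 31.44/EI
  at D: point load 52 at a = 2.31: Pab(L + b)/(6LEI) = 25.77/EI
  at E: point load 52 at a = 2.31: Pab(L + a)/(6LEI) = 33.69/EI
  θ_D0 = 61.7/EI,  θ_E0 = 65.14/EI
Flexibility coefficients: a unit moment at one end gives L/(3EI) there and L/(6EI) at the far end, so f₁₁ = f₂₂ = 1.1/EI and f₁₂ = f₂₁ = 0.55/EI.
Compatibility — zero rotation at each built-in end:
  1.1 M_D + 0.55 M_E = 61.7
  0.55 M_D + 1.1 M_E = 65.14
Solving the pair gives M_D = 35.31 kN·m and M_E = 41.56 kN·m (hogging).

M_E = 41.56 kN·m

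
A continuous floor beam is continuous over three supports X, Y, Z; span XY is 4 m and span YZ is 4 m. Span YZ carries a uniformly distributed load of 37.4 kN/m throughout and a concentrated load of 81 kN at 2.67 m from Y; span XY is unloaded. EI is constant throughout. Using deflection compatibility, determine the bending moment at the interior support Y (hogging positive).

Insert a hinge at Y; M_Y is the redundant, and each span becomes simply supported.
Rotations at Y on the released spans (each span's end-slope, ×1/EI):
  span YZ: UDL 37.4: wL³/(24EI) = 99.73/EI
  span YZ: point load 81 at a = 2.67: Pab(L + b)/(6LEI) = 63.88/EI
  relative rotation θ_0 = (0 + 163.6)/EI = 163.6/EI
A unit hogging moment at Y produces rotation L₁/(3EI) + L₂/(3EI) = 2.667/EI.
Slope continuity at Y: θ_0 = M_Y·2.667/EI, so M_Y = 163.6/2.667 = 61.35 kN·m (hogging).

M_Y = 61.35 kN·m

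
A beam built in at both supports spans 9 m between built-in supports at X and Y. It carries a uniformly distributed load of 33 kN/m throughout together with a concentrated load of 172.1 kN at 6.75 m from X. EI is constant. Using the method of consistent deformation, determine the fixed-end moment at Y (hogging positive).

Take the two fixed-end moments M_X, M_Y as redundants; the released structure is the simple span XY.
End rotations of the released simple span under the applied load (×1/EI):
  at X: UDL 33: wL³/(24EI) = 1002/EI
  at Y: UDL 33: wL³/(24EI) = 1002/EI
  at X: point load 172.1 at a = 6.75: Pab(L + b)/(6LEI) = 544.5/EI
  at Y: point load 172.1 at a = 6.75: Pab(L + a)/(6LEI) = 762.3/EI
  θ_X0 = 1547/EI,  θ_Y0 = 1765/EI
Flexibility coefficients: a unit moment at one end gives L/(3EI) there and L/(6EI) at the far end, so f₁₁ = f₂₂ = 3/EI and f₁₂ = f₂₁ = 1.5/EI.
Compatibility — zero rotation at each built-in end:
  3 M_X + 1.5 M_Y = 1547
  1.5 M_X + 3 M_Y = 1765
Solving the pair gives M_X = 295.4 kN·m and M_Y = 440.6 kN·m (hogging).

M_Y = 440.6 kN·m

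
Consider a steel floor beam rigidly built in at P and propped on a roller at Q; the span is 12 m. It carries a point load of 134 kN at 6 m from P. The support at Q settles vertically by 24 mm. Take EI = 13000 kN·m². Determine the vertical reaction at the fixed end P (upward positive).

R_P = 92.67 kN

Choose R_Q as the redundant. The primary structure is the cantilever fixed at P.
Free-end deflection of the primary structure under the applied loading (downward +):
  point load 134 at a = 6: Pa²(3L − a)/(6EI) = 24120/EI
Tip deflection under a unit load at Q: L³/(3EI) = 576/EI.
With EI = 13000 kN·m²: δ_0 = 1.8554 m and δ_{QQ} = 0.044308 m/kN.
Compatibility — the beam at Q must follow the support down by 0.024 m: δ_0 − R_Q·δ_{QQ} = 0.024, so R_Q = (1.8554 − 0.024)/0.044308 = 41.33 kN.
Vertical equilibrium: R_P = ΣP − R_Q = 134 − 41.33 = 92.67 kN.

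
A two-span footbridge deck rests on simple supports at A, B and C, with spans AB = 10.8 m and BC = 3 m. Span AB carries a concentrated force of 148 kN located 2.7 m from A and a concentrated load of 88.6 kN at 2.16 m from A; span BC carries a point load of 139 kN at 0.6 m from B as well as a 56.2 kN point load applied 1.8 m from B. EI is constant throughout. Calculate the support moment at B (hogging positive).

Insert a hinge at B; M_B is the redundant, and each span becomes simply supported.
End slopes at the hinge B, treating each span as simply supported:
  span AB: point load 148 at a = 2.7: Pab(L + a)/(6LEI) = 674.3/EI
  span AB: point load 88.6 at a = 2.16: Pab(L + a)/(6LEI) = 330.7/EI
  span BC: point load 139 at a = 0.6: Pab(L + b)/(6LEI) = 60.05/EI
  span BC: point load 56.2 at a = 1.8: Pab(L + b)/(6LEI) = 28.32/EI
  relative rotation θ_0 = (1005 + 88.37)/EI = 1093/EI
A unit hogging moment at B produces rotation L₁/(3EI) + L₂/(3EI) = 4.6/EI.
Compatibility: M_B·(L₁+L₂)/(3EI) = θ_0, giving M_B = 237.7 kN·m (hogging).

M_B = 237.7 kN·m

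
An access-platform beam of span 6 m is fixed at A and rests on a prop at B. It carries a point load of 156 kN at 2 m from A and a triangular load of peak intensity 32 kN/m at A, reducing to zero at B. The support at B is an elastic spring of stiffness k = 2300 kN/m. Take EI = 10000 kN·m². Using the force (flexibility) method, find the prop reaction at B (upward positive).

R_B = 39.9 kN

Take the reaction at B as the redundant and release it; the primary structure is a cantilever fixed at A.
Free-end deflection of the primary structure under the applied loading (downward +):
  point load 156 at a = 2: Pa²(3L − a)/(6EI) = 1664/EI
  triangular load, peak 32 at the fixed end: w₀L⁴/(30EI) = 1382/EI
  δ_0 = 3046/EI
Tip deflection under a unit load at B: L³/(3EI) = 72/EI.
With EI = 10000 kN·m²: δ_0 = 0.30464 m and δ_{BB} = 0.0072 m/kN.
Compatibility — the spring shortens by R_B/k under the reaction it provides: δ_0 − R_B·δ_{BB} = R_B/k. With 1/k = 0.000435 m/kN, R_B = δ_0 / (δ_{BB} + 1/k) = 0.30464 / (0.0072 + 0.000435) = 39.9 kN.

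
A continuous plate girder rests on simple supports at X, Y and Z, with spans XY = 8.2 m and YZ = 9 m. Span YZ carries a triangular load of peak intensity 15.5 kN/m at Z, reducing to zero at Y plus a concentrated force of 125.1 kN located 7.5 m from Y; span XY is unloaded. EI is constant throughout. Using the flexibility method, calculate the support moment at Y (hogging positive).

M_Y = 86.05 kN·m

Take M_Y as the redundant. Released structure: two simple spans XY and YZ with a hinge at Y.
End slopes at the hinge Y, treating each span as simply supported:
  span YZ: triangular load, peak 15.5: 7w₀L³/(360EI) = 219.7/EI
  span YZ: point load 125.1 at a = 7.5: Pab(L + b)/(6LEI) = 273.7/EI
  relative rotation θ_0 = (0 + 493.4)/EI = 493.4/EI
A unit hogging moment at Y produces rotation L₁/(3EI) + L₂/(3EI) = 5.733/EI.
Compatibility: M_Y·(L₁+L₂)/(3EI) = θ_0, giving M_Y = 86.05 kN·m (hogging).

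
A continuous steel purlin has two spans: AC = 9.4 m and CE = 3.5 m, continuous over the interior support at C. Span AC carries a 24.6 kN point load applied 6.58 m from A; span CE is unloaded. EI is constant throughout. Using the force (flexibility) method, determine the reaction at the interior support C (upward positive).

Insert a hinge at C; M_C is the redundant, and each span becomes simply supported.
Rotations at C on the released spans (each span's end-slope, ×1/EI):
  span AC: point load 24.6 at a = 6.58: Pab(L + a)/(6LEI) = 129.3/EI
  relative rotation θ_0 = (129.3 + 0)/EI = 129.3/EI
A unit hogging moment at C produces rotation L₁/(3EI) + L₂/(3EI) = 4.3/EI.
Slope continuity at C: θ_0 = M_C·4.3/EI, so M_C = 129.3/4.3 = 30.08 kN·m (hogging).
Span AC, ΣM about A with M_C applied at C: R_C^{AC}·9.4 = 161.9 + 30.08, so R_C^{AC} = 20.42 kN and R_A = 24.6 − 20.42 = 4.18 kN.
Span CE, ΣM about E: R_C^{CE}·3.5 = 0 + 30.08, so R_C^{CE} = 8.594 kN and R_E = 0 − 8.594 = -8.594 kN.
R_C = 20.42 + 8.594 = 29.01 kN.

R_C = 29.01 kN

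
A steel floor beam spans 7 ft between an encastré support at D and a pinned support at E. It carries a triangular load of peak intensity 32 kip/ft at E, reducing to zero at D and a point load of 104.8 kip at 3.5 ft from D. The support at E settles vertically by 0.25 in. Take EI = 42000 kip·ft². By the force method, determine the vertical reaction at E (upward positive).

R_E = 86.7 kip

Take the reaction at E as the redundant and release it; the primary structure is a cantilever fixed at D.
Free-end deflection of the primary structure under the applied loading (downward +):
  triangular load, peak 32 at the free end: 11w₀L⁴/(120EI) = 7043/EI
  point load 104.8 at a = 3.5: Pa²(3L − a)/(6EI) = 3744/EI
  δ_0 = 10787/EI
Flexibility coefficient — unit upward force at E: δ_{EE} = L³/(3EI) = 114.3/EI.
With EI = 42000 kip·ft²: δ_0 = 0.25684 ft and δ_{EE} = 0.002722 ft/kip.
Compatibility — the beam at E must follow the support down by 0.02083 ft: δ_0 − R_E·δ_{EE} = 0.02083, so R_E = (0.25684 − 0.02083)/0.002722 = 86.7 kip.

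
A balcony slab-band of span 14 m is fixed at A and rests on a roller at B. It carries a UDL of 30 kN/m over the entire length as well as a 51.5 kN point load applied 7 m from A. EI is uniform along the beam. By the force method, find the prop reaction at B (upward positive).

Release the roller at B. Primary structure: cantilever fixed at A.
Deflection at B on the released cantilever, summing each load's contribution:
  UDL 30: wL⁴/(8EI) = 144060/EI
  point load 51.5 at a = 7: Pa²(3L − a)/(6EI) = 14720/EI
  δ_0 = 158780/EI
Flexibility coefficient — unit upward force at B: δ_{BB} = L³/(3EI) = 914.7/EI.
Compatibility at B: δ_0 − R_B·δ_{BB} = 0, so R_B = 158780/914.7 = 173.6 kN.

R_B = 173.6 kN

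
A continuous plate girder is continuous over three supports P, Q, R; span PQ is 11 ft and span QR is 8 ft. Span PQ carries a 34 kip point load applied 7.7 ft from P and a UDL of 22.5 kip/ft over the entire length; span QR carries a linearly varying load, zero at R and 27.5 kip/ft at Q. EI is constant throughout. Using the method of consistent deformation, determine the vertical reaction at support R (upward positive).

R_R = 1.032 kip

Take M_Q as the redundant. Released structure: two simple spans PQ and QR with a hinge at Q.
Discontinuity in slope at Q on the released structure — sum the simple-span end rotations:
  span PQ: point load 34 at a = 7.7: Pab(L + a)/(6LEI) = 244.8/EI
  span PQ: UDL 22.5: wL³/(24EI) = 1248/EI
  span QR: triangular load, peak 27.5: w₀L³/(45EI) = 312.9/EI
  relative rotation θ_0 = (1493 + 312.9)/EI = 1805/EI
A unit hogging moment at Q produces rotation L₁/(3EI) + L₂/(3EI) = 6.333/EI.
Slope continuity at Q: θ_0 = M_Q·6.333/EI, so M_Q = 1805/6.333 = 285.1 kip·ft (hogging).
Span QR, ΣM about R: R_Q^{QR}·8 = 586.7 + 285.1, so R_Q^{QR} = 109 kip and R_R = 110 − 109 = 1.032 kip.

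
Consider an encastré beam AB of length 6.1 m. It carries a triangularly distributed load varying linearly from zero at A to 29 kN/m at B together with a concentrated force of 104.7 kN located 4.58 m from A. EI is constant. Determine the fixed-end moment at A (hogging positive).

M_A = 65.74 kN·m

Release both end moments; the primary structure is a simply-supported span AB with redundants M_A and M_B.
End rotations of the released simple span under the applied load (×1/EI):
  at A: triangular load, peak 29: 7w₀L³/(360EI) = 128/EI
  at B: triangular load, peak 29: w₀L³/(45EI) = 146.3/EI
  at A: point load 104.7 at a = 4.58: Pab(L + b)/(6LEI) = 151.8/EI
  at B: point load 104.7 at a = 4.58: Pab(L + a)/(6LEI) = 212.7/EI
  θ_A0 = 279.7/EI,  θ_B0 = 359/EI
Flexibility coefficients: a unit moment at one end gives L/(3EI) there and L/(6EI) at the far end, so f₁₁ = f₂₂ = 2.033/EI and f₁₂ = f₂₁ = 1.017/EI.
Compatibility — zero rotation at each built-in end:
  2.033 M_A + 1.017 M_B = 279.7
  1.017 M_A + 2.033 M_B = 359
Solving the pair gives M_A = 65.74 kN·m and M_B = 143.7 kN·m (hogging).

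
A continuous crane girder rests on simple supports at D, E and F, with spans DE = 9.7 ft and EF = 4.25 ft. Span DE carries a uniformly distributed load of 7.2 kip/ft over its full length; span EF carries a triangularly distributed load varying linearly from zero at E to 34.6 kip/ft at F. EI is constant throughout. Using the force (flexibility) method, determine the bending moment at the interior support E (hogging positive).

M_E = 69.99 kip·ft

Take M_E as the redundant. Released structure: two simple spans DE and EF with a hinge at E.
End slopes at the hinge E, treating each span as simply supported:
  span DE: UDL 7.2: wL³/(24EI) = 273.8/EI
  span EF: triangular load, peak 34.6: 7w₀L³/(360EI) = 51.65/EI
  relative rotation θ_0 = (273.8 + 51.65)/EI = 325.4/EI
A unit hogging moment at E produces rotation L₁/(3EI) + L₂/(3EI) = 4.65/EI.
Compatibility: M_E·(L₁+L₂)/(3EI) = θ_0, giving M_E = 69.99 kip·ft (hogging).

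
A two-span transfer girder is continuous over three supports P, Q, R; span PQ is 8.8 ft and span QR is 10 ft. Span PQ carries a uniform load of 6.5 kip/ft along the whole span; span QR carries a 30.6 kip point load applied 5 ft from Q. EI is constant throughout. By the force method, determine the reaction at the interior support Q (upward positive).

R_Q = 56.71 kip

Take M_Q as the redundant. Released structure: two simple spans PQ and QR with a hinge at Q.
Rotations at Q on the released spans (each span's end-slope, ×1/EI):
  span PQ: UDL 6.5: wL³/(24EI) = 184.6/EI
  span QR: point load 30.6 at a = 5: Pab(L + b)/(6LEI) = 191.2/EI
  relative rotation θ_0 = (184.6 + 191.2)/EI = 375.8/EI
A unit hogging moment at Q produces rotation L₁/(3EI) + L₂/(3EI) = 6.267/EI.
Slope continuity at Q: θ_0 = M_Q·6.267/EI, so M_Q = 375.8/6.267 = 59.97 kip·ft (hogging).
Span PQ, ΣM about P with M_Q applied at Q: R_Q^{PQ}·8.8 = 251.7 + 59.97, so R_Q^{PQ} = 35.41 kip and R_P = 57.2 − 35.41 = 21.79 kip.
Span QR, ΣM about R: R_Q^{QR}·10 = 153 + 59.97, so R_Q^{QR} = 21.3 kip and R_R = 30.6 − 21.3 = 9.303 kip.
R_Q = 35.41 + 21.3 = 56.71 kip.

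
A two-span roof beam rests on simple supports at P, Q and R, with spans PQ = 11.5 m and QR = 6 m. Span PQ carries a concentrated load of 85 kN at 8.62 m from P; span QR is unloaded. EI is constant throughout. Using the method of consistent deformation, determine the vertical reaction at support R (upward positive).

Take M_Q as the redundant. Released structure: two simple spans PQ and QR with a hinge at Q.
Rotations at Q on the released spans (each span's end-slope, ×1/EI):
  span PQ: point load 85 at a = 8.62: Pab(L + a)/(6LEI) = 615.3/EI
  relative rotation θ_0 = (615.3 + 0)/EI = 615.3/EI
A unit hogging moment at Q produces rotation L₁/(3EI) + L₂/(3EI) = 5.833/EI.
Compatibility: M_Q·(L₁+L₂)/(3EI) = θ_0, giving M_Q = 105.5 kN·m (hogging).
Span QR, ΣM about R: R_Q^{QR}·6 = 0 + 105.5, so R_Q^{QR} = 17.58 kN and R_R = 0 − 17.58 = -17.58 kN.

R_R = -17.58 kN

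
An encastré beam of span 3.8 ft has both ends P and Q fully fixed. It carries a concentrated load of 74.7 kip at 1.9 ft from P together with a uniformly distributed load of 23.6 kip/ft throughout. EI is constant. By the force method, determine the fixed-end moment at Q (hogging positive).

M_Q = 63.88 kip·ft

Take the two fixed-end moments M_P, M_Q as redundants; the released structure is the simple span PQ.
Simple-span end rotations at P and Q under the given loads:
  at P: point load 74.7 at a = 1.9: Pab(L + b)/(6LEI) = 67.42/EI
  at Q: point load 74.7 at a = 1.9: Pab(L + a)/(6LEI) = 67.42/EI
  at P: UDL 23.6: wL³/(24EI) = 53.96/EI
  at Q: UDL 23.6: wL³/(24EI) = 53.96/EI
  θ_P0 = 121.4/EI,  θ_Q0 = 121.4/EI
Flexibility coefficients: a unit moment at one end gives L/(3EI) there and L/(6EI) at the far end, so f₁₁ = f₂₂ = 1.267/EI and f₁₂ = f₂₁ = 0.6333/EI.
Compatibility — zero rotation at each built-in end:
  1.267 M_P + 0.6333 M_Q = 121.4
  0.6333 M_P + 1.267 M_Q = 121.4
Solving the pair gives M_P = 63.88 kip·ft and M_Q = 63.88 kip·ft (hogging).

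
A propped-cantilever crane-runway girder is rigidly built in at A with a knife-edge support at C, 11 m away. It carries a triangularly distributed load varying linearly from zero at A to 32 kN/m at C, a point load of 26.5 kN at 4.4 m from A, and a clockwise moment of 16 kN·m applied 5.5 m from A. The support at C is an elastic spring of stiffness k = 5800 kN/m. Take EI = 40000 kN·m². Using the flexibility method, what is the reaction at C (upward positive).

R_C = 102.4 kN

Release the roller at C. Primary structure: cantilever fixed at A.
Deflection at C on the released cantilever, summing each load's contribution:
  triangular load, peak 32 at the free end: 11w₀L⁴/(120EI) = 42947/EI
  point load 26.5 at a = 4.4: Pa²(3L − a)/(6EI) = 2445/EI
  clockwise couple 16 at a = 5.5: M₀a(2L − a)/(2EI) = 726/EI
  δ_0 = 46118/EI
Flexibility coefficient — unit upward force at C: δ_{CC} = L³/(3EI) = 443.7/EI.
With EI = 40000 kN·m²: δ_0 = 1.153 m and δ_{CC} = 0.011092 m/kN.
Compatibility — the spring shortens by R_C/k under the reaction it provides: δ_0 − R_C·δ_{CC} = R_C/k. With 1/k = 0.000172 m/kN, R_C = δ_0 / (δ_{CC} + 1/k) = 1.153 / (0.011092 + 0.000172) = 102.4 kN.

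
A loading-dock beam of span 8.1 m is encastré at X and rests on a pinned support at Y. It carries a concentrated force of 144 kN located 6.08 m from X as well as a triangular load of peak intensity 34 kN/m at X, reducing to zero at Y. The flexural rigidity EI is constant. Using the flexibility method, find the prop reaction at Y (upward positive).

R_Y = 118.8 kN

Take the reaction at Y as the redundant and release it; the primary structure is a cantilever fixed at X.
Downward deflection at the released point Y due to the loads:
  point load 144 at a = 6.08: Pa²(3L − a)/(6EI) = 16165/EI
  triangular load, peak 34 at the fixed end: w₀L⁴/(30EI) = 4879/EI
  δ_0 = 21043/EI
Tip deflection under a unit load at Y: L³/(3EI) = 177.1/EI.
Compatibility at Y: δ_0 − R_Y·δ_{YY} = 0, so R_Y = 21043/177.1 = 118.8 kN.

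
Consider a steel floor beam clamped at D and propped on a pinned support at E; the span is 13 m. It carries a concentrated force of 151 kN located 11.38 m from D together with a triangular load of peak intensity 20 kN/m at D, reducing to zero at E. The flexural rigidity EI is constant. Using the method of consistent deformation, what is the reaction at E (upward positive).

Take the reaction at E as the redundant and release it; the primary structure is a cantilever fixed at D.
Deflection at E on the released cantilever, summing each load's contribution:
  point load 151 at a = 11.38: Pa²(3L − a)/(6EI) = 90019/EI
  triangular load, peak 20 at the fixed end: w₀L⁴/(30EI) = 19041/EI
  δ_0 = 109060/EI
Tip deflection under a unit load at E: L³/(3EI) = 732.3/EI.
Compatibility at E: δ_0 − R_E·δ_{EE} = 0, so R_E = 109060/732.3 = 148.9 kN.

R_E = 148.9 kN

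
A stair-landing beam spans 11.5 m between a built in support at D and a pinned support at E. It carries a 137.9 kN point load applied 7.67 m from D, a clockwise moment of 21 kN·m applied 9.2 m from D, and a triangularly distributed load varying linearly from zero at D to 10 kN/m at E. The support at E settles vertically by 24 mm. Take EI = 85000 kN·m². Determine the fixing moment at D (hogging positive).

M_D = 349 kN·m

Take the reaction at E as the redundant and release it; the primary structure is a cantilever fixed at D.
Downward deflection at the released point E due to the loads:
  point load 137.9 at a = 7.67: Pa²(3L − a)/(6EI) = 36276/EI
  clockwise couple 21 at a = 9.2: M₀a(2L − a)/(2EI) = 1333/EI
  triangular load, peak 10 at the free end: 11w₀L⁴/(120EI) = 16033/EI
  δ_0 = 53642/EI
Tip deflection under a unit load at E: L³/(3EI) = 507/EI.
With EI = 85000 kN·m²: δ_0 = 0.63108 m and δ_{EE} = 0.005964 m/kN.
Compatibility — the beam at E must follow the support down by 0.024 m: δ_0 − R_E·δ_{EE} = 0.024, so R_E = (0.63108 − 0.024)/0.005964 = 101.8 kN.
Moment equilibrium about D: M_D = Σ(load moments about D) − R_E·L = 1520 − 101.8×11.5 = 349 kN·m.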